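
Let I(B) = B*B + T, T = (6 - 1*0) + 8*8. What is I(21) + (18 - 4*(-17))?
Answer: 597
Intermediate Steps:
T = 70 (T = (6 + 0) + 64 = 6 + 64 = 70)
I(B) = 70 + B² (I(B) = B*B + 70 = B² + 70 = 70 + B²)
I(21) + (18 - 4*(-17)) = (70 + 21²) + (18 - 4*(-17)) = (70 + 441) + (18 + 68) = 511 + 86 = 597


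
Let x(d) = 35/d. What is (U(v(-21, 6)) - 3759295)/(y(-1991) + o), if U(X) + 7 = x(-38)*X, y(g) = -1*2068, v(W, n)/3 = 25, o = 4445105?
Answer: -142856101/168835406 ≈ -0.84613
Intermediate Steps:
v(W, n) = 75 (v(W, n) = 3*25 = 75)
y(g) = -2068
U(X) = -7 - 35*X/38 (U(X) = -7 + (35/(-38))*X = -7 + (35*(-1/38))*X = -7 - 35*X/38)
(U(v(-21, 6)) - 3759295)/(y(-1991) + o) = ((-7 - 35/38*75) - 3759295)/(-2068 + 4445105) = ((-7 - 2625/38) - 3759295)/4443037 = (-2891/38 - 3759295)*(1/4443037) = -142856101/38*1/4443037 = -142856101/168835406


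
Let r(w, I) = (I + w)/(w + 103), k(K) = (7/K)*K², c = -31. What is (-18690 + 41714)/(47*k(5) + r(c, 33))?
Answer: 828864/59221 ≈ 13.996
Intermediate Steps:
k(K) = 7*K
r(w, I) = (I + w)/(103 + w)
(-18690 + 41714)/(47*k(5) + r(c, 33)) = (-18690 + 41714)/(47*(7*5) + (33 - 31)/(103 - 31)) = 23024/(47*35 + 2/72) = 23024/(1645 + (1/72)*2) = 23024/(1645 + 1/36) = 23024/(59221/36) = 23024*(36/59221) = 828864/59221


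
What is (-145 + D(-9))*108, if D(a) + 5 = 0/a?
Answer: -16200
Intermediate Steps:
D(a) = -5 (D(a) = -5 + 0/a = -5 + 0 = -5)
(-145 + D(-9))*108 = (-145 - 5)*108 = -150*108 = -16200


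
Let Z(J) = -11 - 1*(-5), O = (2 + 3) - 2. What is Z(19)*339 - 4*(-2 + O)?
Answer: -2038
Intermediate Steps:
O = 3 (O = 5 - 2 = 3)
Z(J) = -6 (Z(J) = -11 + 5 = -6)
Z(19)*339 - 4*(-2 + O) = -6*339 - 4*(-2 + 3) = -2034 - 4*1 = -2034 - 4 = -2038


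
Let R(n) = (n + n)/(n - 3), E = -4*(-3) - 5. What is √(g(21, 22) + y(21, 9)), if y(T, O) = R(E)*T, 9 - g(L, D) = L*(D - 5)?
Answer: 3*I*√122/2 ≈ 16.568*I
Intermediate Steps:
E = 7 (E = 12 - 5 = 7)
g(L, D) = 9 - L*(-5 + D) (g(L, D) = 9 - L*(D - 5) = 9 - L*(-5 + D))
R(n) = 2*n/(-3 + n) (R(n) = (2*n)/(-3 + n) = 2*n/(-3 + n))
y(T, O) = 7*T/2 (y(T, O) = (2*7/(-3 + 7))*T = (2*7/4)*T = (2*7*(¼))*T = 7*T/2)
√(g(21, 22) + y(21, 9)) = √((9 + 5*21 - 1*22*21) + (7/2)*21) = √((9 + 105 - 462) + 147/2) = √(-348 + 147/2) = √(-549/2) = 3*I*√122/2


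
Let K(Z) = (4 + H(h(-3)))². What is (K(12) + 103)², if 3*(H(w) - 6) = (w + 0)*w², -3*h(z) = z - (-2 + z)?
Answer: 1739726706169/43046721 ≈ 40415.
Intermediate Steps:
h(z) = -⅔ (h(z) = -(z - (-2 + z))/3 = -(z + (2 - z))/3 = -⅓*2 = -⅔)
H(w) = 6 + w³/3 (H(w) = 6 + ((w + 0)*w²)/3 = 6 + (w*w²)/3 = 6 + w³/3)
K(Z) = 643204/6561 (K(Z) = (4 + (6 + (-⅔)³/3))² = (4 + (6 + (⅓)*(-8/27)))² = (4 + (6 - 8/81))² = (4 + 478/81)² = (802/81)² = 643204/6561)
(K(12) + 103)² = (643204/6561 + 103)² = (1318987/6561)² = 1739726706169/43046721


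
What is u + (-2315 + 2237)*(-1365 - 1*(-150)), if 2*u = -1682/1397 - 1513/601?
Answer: 159134090837/1679194 ≈ 94768.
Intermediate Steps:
u = -3124543/1679194 (u = (-1682/1397 - 1513/601)/2 = (1/2)*(-3124543/839597) = -3124543/1679194 ≈ -1.8607)
u + (-2315 + 2237)*(-1365 - 1*(-150)) = -3124543/1679194 + (-2315 + 2237)*(-1365 - 1*(-150)) = -3124543/1679194 - 78*(-1365 + 150) = -3124543/1679194 - 78*(-1215) = -3124543/1679194 + 94770 = 159134090837/1679194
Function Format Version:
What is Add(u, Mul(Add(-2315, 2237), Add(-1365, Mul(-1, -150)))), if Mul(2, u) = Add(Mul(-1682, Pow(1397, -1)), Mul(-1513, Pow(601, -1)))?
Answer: Rational(159134090837, 1679194) ≈ 94768.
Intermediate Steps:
u = Rational(-3124543, 1679194) (u = Mul(Rational(1, 2), Add(Mul(-1682, Pow(1397, -1)), Mul(-1513, Pow(601, -1)))) = Mul(Rational(1, 2), Add(Mul(-1682, Rational(1, 1397)), Mul(-1513, Rational(1, 601)))) = Mul(Rational(1, 2), Add(Rational(-1682, 1397), Rational(-1513, 601))) = Mul(Rational(1, 2), Rational(-3124543, 839597)) = Rational(-3124543, 1679194) ≈ -1.8607)
Add(u, Mul(Add(-2315, 2237), Add(-1365, Mul(-1, -150)))) = Add(Rational(-3124543, 1679194), Mul(Add(-2315, 2237), Add(-1365, Mul(-1, -150)))) = Add(Rational(-3124543, 1679194), Mul(-78, Add(-1365, 150))) = Add(Rational(-3124543, 1679194), Mul(-78, -1215)) = Add(Rational(-3124543, 1679194), 94770) = Rational(159134090837, 1679194)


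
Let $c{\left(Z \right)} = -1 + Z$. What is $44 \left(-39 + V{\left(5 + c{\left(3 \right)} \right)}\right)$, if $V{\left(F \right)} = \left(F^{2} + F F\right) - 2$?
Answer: $2508$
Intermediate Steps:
$V{\left(F \right)} = -2 + 2 F^{2}$ ($V{\left(F \right)} = \left(F^{2} + F^{2}\right) - 2 = 2 F^{2} - 2 = -2 + 2 F^{2}$)
$44 \left(-39 + V{\left(5 + c{\left(3 \right)} \right)}\right) = 44 \left(-39 - \left(2 - 2 \left(5 + \left(-1 + 3\right)\right)^{2}\right)\right) = 44 \left(-39 - \left(2 - 2 \left(5 + 2\right)^{2}\right)\right) = 44 \left(-39 - \left(2 - 2 \cdot 7^{2}\right)\right) = 44 \left(-39 + \left(-2 + 2 \cdot 49\right)\right) = 44 \left(-39 + \left(-2 + 98\right)\right) = 44 \left(-39 + 96\right) = 44 \cdot 57 = 2508$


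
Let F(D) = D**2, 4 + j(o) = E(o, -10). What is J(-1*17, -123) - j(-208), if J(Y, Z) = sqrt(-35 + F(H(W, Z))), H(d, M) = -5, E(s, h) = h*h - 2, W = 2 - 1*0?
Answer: -94 + I*sqrt(10) ≈ -94.0 + 3.1623*I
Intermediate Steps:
W = 2 (W = 2 + 0 = 2)
E(s, h) = -2 + h**2 (E(s, h) = h**2 - 2 = -2 + h**2)
j(o) = 94 (j(o) = -4 + (-2 + (-10)**2) = -4 + (-2 + 100) = -4 + 98 = 94)
J(Y, Z) = I*sqrt(10) (J(Y, Z) = sqrt(-35 + (-5)**2) = sqrt(-35 + 25) = sqrt(-10) = I*sqrt(10))
J(-1*17, -123) - j(-208) = I*sqrt(10) - 1*94 = I*sqrt(10) - 94 = -94 + I*sqrt(10)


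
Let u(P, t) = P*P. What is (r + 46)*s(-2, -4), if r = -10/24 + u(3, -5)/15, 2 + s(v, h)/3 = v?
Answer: -2771/5 ≈ -554.20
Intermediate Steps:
u(P, t) = P²
s(v, h) = -6 + 3*v
r = 11/60 (r = -10/24 + 3²/15 = -10*1/24 + 9*(1/15) = -5/12 + ⅗ = 11/60 ≈ 0.18333)
(r + 46)*s(-2, -4) = (11/60 + 46)*(-6 + 3*(-2)) = 2771*(-6 - 6)/60 = (2771/60)*(-12) = -2771/5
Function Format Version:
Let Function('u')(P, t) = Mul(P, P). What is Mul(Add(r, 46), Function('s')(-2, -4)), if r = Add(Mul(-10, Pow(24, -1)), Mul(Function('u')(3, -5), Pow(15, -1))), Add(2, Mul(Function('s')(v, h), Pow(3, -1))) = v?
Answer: Rational(-2771, 5) ≈ -554.20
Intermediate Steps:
Function('u')(P, t) = Pow(P, 2)
Function('s')(v, h) = Add(-6, Mul(3, v))
r = Rational(11, 60) (r = Add(Mul(-10, Pow(24, -1)), Mul(Pow(3, 2), Pow(15, -1))) = Add(Mul(-10, Rational(1, 24)), Mul(9, Rational(1, 15))) = Add(Rational(-5, 12), Rational(3, 5)) = Rational(11, 60) ≈ 0.18333)
Mul(Add(r, 46), Function('s')(-2, -4)) = Mul(Add(Rational(11, 60), 46), Add(-6, Mul(3, -2))) = Mul(Rational(2771, 60), Add(-6, -6)) = Mul(Rational(2771, 60), -12) = Rational(-2771, 5)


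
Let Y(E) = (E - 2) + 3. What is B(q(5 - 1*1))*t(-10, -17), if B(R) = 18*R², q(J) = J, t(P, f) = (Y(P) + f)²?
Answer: 194688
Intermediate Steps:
Y(E) = 1 + E (Y(E) = (-2 + E) + 3 = 1 + E)
t(P, f) = (1 + P + f)² (t(P, f) = ((1 + P) + f)² = (1 + P + f)²)
B(q(5 - 1*1))*t(-10, -17) = (18*(5 - 1*1)²)*(1 - 10 - 17)² = (18*(5 - 1)²)*(-26)² = (18*4²)*676 = (18*16)*676 = 288*676 = 194688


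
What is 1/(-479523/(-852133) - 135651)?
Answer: -852133/115592214060 ≈ -7.3719e-6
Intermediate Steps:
1/(-479523/(-852133) - 135651) = 1/(-479523*(-1/852133) - 135651) = 1/(479523/852133 - 135651) = 1/(-115592214060/852133) = -852133/115592214060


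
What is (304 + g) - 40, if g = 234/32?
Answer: 4341/16 ≈ 271.31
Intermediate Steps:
g = 117/16 (g = 234*(1/32) = 117/16 ≈ 7.3125)
(304 + g) - 40 = (304 + 117/16) - 40 = 4981/16 - 40 = 4341/16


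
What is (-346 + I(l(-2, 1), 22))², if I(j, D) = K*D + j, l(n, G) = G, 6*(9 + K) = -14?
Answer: 3179089/9 ≈ 3.5323e+5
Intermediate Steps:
K = -34/3 (K = -9 + (⅙)*(-14) = -9 - 7/3 = -34/3 ≈ -11.333)
I(j, D) = j - 34*D/3 (I(j, D) = -34*D/3 + j = j - 34*D/3)
(-346 + I(l(-2, 1), 22))² = (-346 + (1 - 34/3*22))² = (-346 + (1 - 748/3))² = (-346 - 745/3)² = (-1783/3)² = 3179089/9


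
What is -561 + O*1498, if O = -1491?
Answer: -2234079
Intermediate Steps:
-561 + O*1498 = -561 - 1491*1498 = -561 - 2233518 = -2234079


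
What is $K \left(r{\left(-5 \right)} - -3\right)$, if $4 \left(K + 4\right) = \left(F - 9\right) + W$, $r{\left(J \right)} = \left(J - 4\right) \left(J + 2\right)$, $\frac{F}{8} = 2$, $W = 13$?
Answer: $30$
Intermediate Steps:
$F = 16$ ($F = 8 \cdot 2 = 16$)
$r{\left(J \right)} = \left(-4 + J\right) \left(2 + J\right)$
$K = 1$ ($K = -4 + \frac{\left(16 - 9\right) + 13}{4} = -4 + \frac{7 + 13}{4} = -4 + \frac{1}{4} \cdot 20 = -4 + 5 = 1$)
$K \left(r{\left(-5 \right)} - -3\right) = 1 \left(\left(-8 + \left(-5\right)^{2} - -10\right) - -3\right) = 1 \left(\left(-8 + 25 + 10\right) + 3\right) = 1 \left(27 + 3\right) = 1 \cdot 30 = 30$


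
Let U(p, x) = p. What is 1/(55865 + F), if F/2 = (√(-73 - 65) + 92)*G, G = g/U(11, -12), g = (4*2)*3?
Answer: 618931/34825081883 - 48*I*√138/34825081883 ≈ 1.7773e-5 - 1.6192e-8*I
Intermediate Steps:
g = 24 (g = 8*3 = 24)
G = 24/11 ≈ 2.1818
F = 4416/11 + 48*I*√138/11 (F = 2*((√(-73 - 65) + 92)*(24/11)) = 2*((√(-138) + 92)*(24/11)) = 2*((I*√138 + 92)*(24/11)) = 2*((92 + I*√138)*(24/11)) = 2*(2208/11 + 24*I*√138/11) = 4416/11 + 48*I*√138/11 ≈ 401.45 + 51.261*I)
1/(55865 + F) = 1/(55865 + (4416/11 + 48*I*√138/11)) = 1/(618931/11 + 48*I*√138/11)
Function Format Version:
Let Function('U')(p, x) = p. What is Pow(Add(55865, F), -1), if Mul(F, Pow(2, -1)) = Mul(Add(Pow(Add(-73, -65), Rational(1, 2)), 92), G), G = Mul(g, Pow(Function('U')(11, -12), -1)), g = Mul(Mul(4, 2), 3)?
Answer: Add(Rational(618931, 34825081883), Mul(Rational(-48, 34825081883), I, Pow(138, Rational(1, 2)))) ≈ Add(1.7773e-5, Mul(-1.6192e-8, I))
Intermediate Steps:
g = 24 (g = Mul(8, 3) = 24)
G = Rational(24, 11) (G = Mul(24, Pow(11, -1)) = Mul(24, Rational(1, 11)) = Rational(24, 11) ≈ 2.1818)
F = Add(Rational(4416, 11), Mul(Rational(48, 11), I, Pow(138, Rational(1, 2)))) (F = Mul(2, Mul(Add(Pow(Add(-73, -65), Rational(1, 2)), 92), Rational(24, 11))) = Mul(2, Mul(Add(Pow(-138, Rational(1, 2)), 92), Rational(24, 11))) = Mul(2, Mul(Add(Mul(I, Pow(138, Rational(1, 2))), 92), Rational(24, 11))) = Mul(2, Mul(Add(92, Mul(I, Pow(138, Rational(1, 2)))), Rational(24, 11))) = Mul(2, Add(Rational(2208, 11), Mul(Rational(24, 11), I, Pow(138, Rational(1, 2))))) = Add(Rational(4416, 11), Mul(Rational(48, 11), I, Pow(138, Rational(1, 2)))) ≈ Add(401.45, Mul(51.261, I)))
Pow(Add(55865, F), -1) = Pow(Add(55865, Add(Rational(4416, 11), Mul(Rational(48, 11), I, Pow(138, Rational(1, 2))))), -1) = Pow(Add(Rational(618931, 11), Mul(Rational(48, 11), I, Pow(138, Rational(1, 2)))), -1)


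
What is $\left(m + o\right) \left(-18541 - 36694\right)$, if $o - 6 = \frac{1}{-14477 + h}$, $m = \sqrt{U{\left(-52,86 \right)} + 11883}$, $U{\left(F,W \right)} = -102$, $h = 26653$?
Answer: $- \frac{4035303395}{12176} - 165705 \sqrt{1309} \approx -6.3266 \cdot 10^{6}$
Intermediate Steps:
$m = 3 \sqrt{1309}$ ($m = \sqrt{-102 + 11883} = \sqrt{11781} = 3 \sqrt{1309} \approx 108.54$)
$o = \frac{73057}{12176}$ ($o = 6 + \frac{1}{-14477 + 26653} = 6 + \frac{1}{12176} = \frac{73057}{12176} \approx 6.0001$)
$\left(m + o\right) \left(-18541 - 36694\right) = \left(3 \sqrt{1309} + \frac{73057}{12176}\right) \left(-18541 - 36694\right) = \left(\frac{73057}{12176} + 3 \sqrt{1309}\right) \left(-55235\right) = - \frac{4035303395}{12176} - 165705 \sqrt{1309}$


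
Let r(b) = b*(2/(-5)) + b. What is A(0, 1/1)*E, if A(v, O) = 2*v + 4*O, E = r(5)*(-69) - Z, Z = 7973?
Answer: -32720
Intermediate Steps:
r(b) = 3*b/5 (r(b) = b*(2*(-⅕)) + b = b*(-⅖) + b = -2*b/5 + b = 3*b/5)
E = -8180 (E = ((⅗)*5)*(-69) - 1*7973 = 3*(-69) - 7973 = -207 - 7973 = -8180)
A(0, 1/1)*E = (2*0 + 4/1)*(-8180) = (0 + 4*1)*(-8180) = (0 + 4)*(-8180) = 4*(-8180) = -32720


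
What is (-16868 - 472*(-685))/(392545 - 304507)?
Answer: 153226/44019 ≈ 3.4809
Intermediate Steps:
(-16868 - 472*(-685))/(392545 - 304507) = (-16868 + 323320)/88038 = 306452*(1/88038) = 153226/44019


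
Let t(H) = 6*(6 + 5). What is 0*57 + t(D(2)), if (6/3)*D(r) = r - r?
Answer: 66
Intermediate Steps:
D(r) = 0 (D(r) = (r - r)/2 = (½)*0 = 0)
t(H) = 66 (t(H) = 6*11 = 66)
0*57 + t(D(2)) = 0*57 + 66 = 0 + 66 = 66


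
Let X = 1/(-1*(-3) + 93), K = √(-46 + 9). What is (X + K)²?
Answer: -340991/9216 + I*√37/48 ≈ -37.0 + 0.12672*I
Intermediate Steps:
K = I*√37 (K = √(-37) = I*√37 ≈ 6.0828*I)
X = 1/96 (X = 1/(3 + 93) = 1/96 ≈ 0.010417)
(X + K)² = (1/96 + I*√37)²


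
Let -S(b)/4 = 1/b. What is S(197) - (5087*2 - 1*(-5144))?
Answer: -3017650/197 ≈ -15318.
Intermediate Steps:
S(b) = -4/b
S(197) - (5087*2 - 1*(-5144)) = -4/197 - (5087*2 - 1*(-5144)) = -4*1/197 - (10174 + 5144) = -4/197 - 1*15318 = -4/197 - 15318 = -3017650/197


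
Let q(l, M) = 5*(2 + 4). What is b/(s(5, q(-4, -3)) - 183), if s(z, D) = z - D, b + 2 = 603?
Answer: -601/208 ≈ -2.8894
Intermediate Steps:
q(l, M) = 30 (q(l, M) = 5*6 = 30)
b = 601 (b = -2 + 603 = 601)
b/(s(5, q(-4, -3)) - 183) = 601/((5 - 1*30) - 183) = 601/((5 - 30) - 183) = 601/(-25 - 183) = 601/(-208) = 601*(-1/208) = -601/208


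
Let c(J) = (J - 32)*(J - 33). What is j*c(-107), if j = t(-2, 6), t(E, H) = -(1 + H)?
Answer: -136220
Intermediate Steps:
t(E, H) = -1 - H
j = -7 (j = -1 - 1*6 = -1 - 6 = -7)
c(J) = (-33 + J)*(-32 + J) (c(J) = (-32 + J)*(-33 + J) = (-33 + J)*(-32 + J))
j*c(-107) = -7*(1056 + (-107)**2 - 65*(-107)) = -7*(1056 + 11449 + 6955) = -7*19460 = -136220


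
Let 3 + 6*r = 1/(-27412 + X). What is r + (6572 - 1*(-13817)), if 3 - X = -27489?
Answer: 9786481/480 ≈ 20389.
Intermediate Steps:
X = 27492 (X = 3 - 1*(-27489) = 3 + 27489 = 27492)
r = -239/480 (r = -½ + 1/(6*(-27412 + 27492)) = -½ + (⅙)/80 = -½ + (⅙)*(1/80) = -½ + 1/480 = -239/480 ≈ -0.49792)
r + (6572 - 1*(-13817)) = -239/480 + (6572 - 1*(-13817)) = -239/480 + (6572 + 13817) = -239/480 + 20389 = 9786481/480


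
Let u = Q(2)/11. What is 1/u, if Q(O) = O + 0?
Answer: 11/2 ≈ 5.5000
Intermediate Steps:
Q(O) = O
u = 2/11 ≈ 0.18182
1/u = 1/(2/11) = 11/2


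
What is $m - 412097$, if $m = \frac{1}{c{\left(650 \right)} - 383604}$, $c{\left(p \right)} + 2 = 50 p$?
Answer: $- \frac{144689729283}{351106} \approx -4.121 \cdot 10^{5}$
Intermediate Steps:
$c{\left(p \right)} = -2 + 50 p$
$m = - \frac{1}{351106}$ ($m = \frac{1}{\left(-2 + 50 \cdot 650\right) - 383604} = \frac{1}{\left(-2 + 32500\right) - 383604} = \frac{1}{32498 - 383604} = \frac{1}{-351106} = - \frac{1}{351106} \approx -2.8481 \cdot 10^{-6}$)
$m - 412097 = - \frac{1}{351106} - 412097 = - \frac{144689729283}{351106}$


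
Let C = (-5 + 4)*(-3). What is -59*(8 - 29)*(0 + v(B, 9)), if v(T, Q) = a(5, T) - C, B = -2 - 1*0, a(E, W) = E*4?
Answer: 21063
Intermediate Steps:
a(E, W) = 4*E
B = -2 (B = -2 + 0 = -2)
C = 3 (C = -1*(-3) = 3)
v(T, Q) = 17 (v(T, Q) = 4*5 - 1*3 = 20 - 3 = 17)
-59*(8 - 29)*(0 + v(B, 9)) = -59*(8 - 29)*(0 + 17) = -(-1239)*17 = -59*(-357) = 21063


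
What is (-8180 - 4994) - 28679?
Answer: -41853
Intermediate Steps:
(-8180 - 4994) - 28679 = -13174 - 28679 = -41853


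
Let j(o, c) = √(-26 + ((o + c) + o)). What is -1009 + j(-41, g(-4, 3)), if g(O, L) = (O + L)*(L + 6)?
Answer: -1009 + 3*I*√13 ≈ -1009.0 + 10.817*I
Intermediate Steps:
g(O, L) = (6 + L)*(L + O) (g(O, L) = (L + O)*(6 + L) = (6 + L)*(L + O))
j(o, c) = √(-26 + c + 2*o) (j(o, c) = √(-26 + ((c + o) + o)) = √(-26 + (c + 2*o)) = √(-26 + c + 2*o))
-1009 + j(-41, g(-4, 3)) = -1009 + √(-26 + (3² + 6*3 + 6*(-4) + 3*(-4)) + 2*(-41)) = -1009 + √(-26 + (9 + 18 - 24 - 12) - 82) = -1009 + √(-26 - 9 - 82) = -1009 + √(-117) = -1009 + 3*I*√13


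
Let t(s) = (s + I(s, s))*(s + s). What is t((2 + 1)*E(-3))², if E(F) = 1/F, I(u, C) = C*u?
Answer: 0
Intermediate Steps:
E(F) = 1/F
t(s) = 2*s*(s + s²) (t(s) = (s + s*s)*(s + s) = (s + s²)*(2*s) = 2*s*(s + s²))
t((2 + 1)*E(-3))² = (2*((2 + 1)/(-3))²*(1 + (2 + 1)/(-3)))² = (2*(3*(-⅓))²*(1 + 3*(-⅓)))² = (2*(-1)²*(1 - 1))² = (2*1*0)² = 0² = 0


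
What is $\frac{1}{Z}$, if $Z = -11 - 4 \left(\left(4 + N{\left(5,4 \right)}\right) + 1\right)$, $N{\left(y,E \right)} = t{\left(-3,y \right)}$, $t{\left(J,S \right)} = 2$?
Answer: $- \frac{1}{39} \approx -0.025641$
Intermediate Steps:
$N{\left(y,E \right)} = 2$
$Z = -39$ ($Z = -11 - 4 \left(\left(4 + 2\right) + 1\right) = -11 - 4 \left(6 + 1\right) = -11 - 28 = -39$)
$\frac{1}{Z} = \frac{1}{-39} = - \frac{1}{39}$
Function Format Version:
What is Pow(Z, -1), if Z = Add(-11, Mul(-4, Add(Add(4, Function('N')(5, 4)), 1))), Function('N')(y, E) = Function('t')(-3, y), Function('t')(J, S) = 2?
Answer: Rational(-1, 39) ≈ -0.025641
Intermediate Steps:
Function('N')(y, E) = 2
Z = -39 (Z = Add(-11, Mul(-4, Add(Add(4, 2), 1))) = Add(-11, Mul(-4, Add(6, 1))) = Add(-11, Mul(-4, 7)) = Add(-11, -28) = -39)
Pow(Z, -1) = Pow(-39, -1) = Rational(-1, 39)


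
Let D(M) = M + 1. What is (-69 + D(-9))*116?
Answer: -8932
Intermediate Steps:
D(M) = 1 + M
(-69 + D(-9))*116 = (-69 + (1 - 9))*116 = (-69 - 8)*116 = -77*116 = -8932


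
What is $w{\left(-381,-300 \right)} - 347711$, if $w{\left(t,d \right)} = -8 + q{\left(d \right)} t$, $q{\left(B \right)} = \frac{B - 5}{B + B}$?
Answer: $- \frac{13916507}{40} \approx -3.4791 \cdot 10^{5}$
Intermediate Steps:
$q{\left(B \right)} = \frac{-5 + B}{2 B}$
$w{\left(t,d \right)} = -8 + \frac{t \left(-5 + d\right)}{2 d}$ ($w{\left(t,d \right)} = -8 + \frac{-5 + d}{2 d} t = -8 + \frac{t \left(-5 + d\right)}{2 d}$)
$w{\left(-381,-300 \right)} - 347711 = \frac{\left(-16\right) \left(-300\right) - 381 \left(-5 - 300\right)}{2 \left(-300\right)} - 347711 = \frac{1}{2} \left(- \frac{1}{300}\right) \left(4800 - -116205\right) - 347711 = \frac{1}{2} \left(- \frac{1}{300}\right) \left(4800 + 116205\right) - 347711 = \frac{1}{2} \left(- \frac{1}{300}\right) 121005 - 347711 = - \frac{8067}{40} - 347711 = - \frac{13916507}{40}$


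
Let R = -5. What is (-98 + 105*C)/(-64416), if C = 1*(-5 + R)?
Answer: 287/16104 ≈ 0.017822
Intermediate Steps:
C = -10 (C = 1*(-5 - 5) = 1*(-10) = -10)
(-98 + 105*C)/(-64416) = (-98 + 105*(-10))/(-64416) = (-98 - 1050)*(-1/64416) = -1148*(-1/64416) = 287/16104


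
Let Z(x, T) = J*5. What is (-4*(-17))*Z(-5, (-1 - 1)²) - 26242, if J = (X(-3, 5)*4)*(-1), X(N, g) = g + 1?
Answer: -34402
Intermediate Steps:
X(N, g) = 1 + g
J = -24 (J = ((1 + 5)*4)*(-1) = (6*4)*(-1) = 24*(-1) = -24)
Z(x, T) = -120 (Z(x, T) = -24*5 = -120)
(-4*(-17))*Z(-5, (-1 - 1)²) - 26242 = -4*(-17)*(-120) - 26242 = 68*(-120) - 26242 = -8160 - 26242 = -34402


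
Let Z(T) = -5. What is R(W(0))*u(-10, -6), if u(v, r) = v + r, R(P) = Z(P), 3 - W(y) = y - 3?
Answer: 80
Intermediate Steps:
W(y) = 6 - y (W(y) = 3 - (y - 3) = 3 - (-3 + y) = 3 + (3 - y) = 6 - y)
R(P) = -5
u(v, r) = r + v
R(W(0))*u(-10, -6) = -5*(-6 - 10) = -5*(-16) = 80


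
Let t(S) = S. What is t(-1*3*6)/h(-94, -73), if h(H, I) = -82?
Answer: 9/41 ≈ 0.21951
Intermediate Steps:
t(-1*3*6)/h(-94, -73) = (-1*3*6)/(-82) = -3*6*(-1/82) = -18*(-1/82) = 9/41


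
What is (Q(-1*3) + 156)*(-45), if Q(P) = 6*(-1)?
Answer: -6750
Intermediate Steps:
Q(P) = -6
(Q(-1*3) + 156)*(-45) = (-6 + 156)*(-45) = 150*(-45) = -6750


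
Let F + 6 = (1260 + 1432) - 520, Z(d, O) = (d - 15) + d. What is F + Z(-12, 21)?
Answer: 2127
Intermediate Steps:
Z(d, O) = -15 + 2*d (Z(d, O) = (-15 + d) + d = -15 + 2*d)
F = 2166 (F = -6 + ((1260 + 1432) - 520) = -6 + (2692 - 520) = -6 + 2172 = 2166)
F + Z(-12, 21) = 2166 + (-15 + 2*(-12)) = 2166 + (-15 - 24) = 2166 - 39 = 2127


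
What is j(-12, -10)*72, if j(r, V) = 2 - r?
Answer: 1008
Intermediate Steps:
j(-12, -10)*72 = (2 - 1*(-12))*72 = (2 + 12)*72 = 14*72 = 1008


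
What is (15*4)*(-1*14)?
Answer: -840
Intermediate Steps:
(15*4)*(-1*14) = 60*(-14) = -840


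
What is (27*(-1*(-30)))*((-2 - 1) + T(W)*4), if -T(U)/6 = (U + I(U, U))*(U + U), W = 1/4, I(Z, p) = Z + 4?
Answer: -46170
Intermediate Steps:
I(Z, p) = 4 + Z
W = ¼ ≈ 0.25000
T(U) = -12*U*(4 + 2*U) (T(U) = -6*(U + (4 + U))*(U + U) = -6*(4 + 2*U)*2*U = -12*U*(4 + 2*U))
(27*(-1*(-30)))*((-2 - 1) + T(W)*4) = (27*(-1*(-30)))*((-2 - 1) - 24*¼*(2 + ¼)*4) = (27*30)*(-3 - 24*¼*9/4*4) = 810*(-3 - 27/2*4) = 810*(-3 - 54) = 810*(-57) = -46170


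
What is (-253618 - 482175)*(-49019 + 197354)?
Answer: -109143854655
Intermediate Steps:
(-253618 - 482175)*(-49019 + 197354) = -735793*148335 = -109143854655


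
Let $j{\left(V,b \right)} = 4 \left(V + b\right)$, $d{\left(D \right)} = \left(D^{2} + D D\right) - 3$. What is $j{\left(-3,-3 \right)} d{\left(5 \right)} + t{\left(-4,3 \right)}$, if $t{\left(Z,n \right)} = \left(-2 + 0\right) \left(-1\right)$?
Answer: $-1126$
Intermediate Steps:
$d{\left(D \right)} = -3 + 2 D^{2}$ ($d{\left(D \right)} = \left(D^{2} + D^{2}\right) - 3 = 2 D^{2} - 3 = -3 + 2 D^{2}$)
$t{\left(Z,n \right)} = 2$ ($t{\left(Z,n \right)} = \left(-2\right) \left(-1\right) = 2$)
$j{\left(V,b \right)} = 4 V + 4 b$
$j{\left(-3,-3 \right)} d{\left(5 \right)} + t{\left(-4,3 \right)} = \left(4 \left(-3\right) + 4 \left(-3\right)\right) \left(-3 + 2 \cdot 5^{2}\right) + 2 = \left(-12 - 12\right) \left(-3 + 2 \cdot 25\right) + 2 = - 24 \left(-3 + 50\right) + 2 = \left(-24\right) 47 + 2 = -1128 + 2 = -1126$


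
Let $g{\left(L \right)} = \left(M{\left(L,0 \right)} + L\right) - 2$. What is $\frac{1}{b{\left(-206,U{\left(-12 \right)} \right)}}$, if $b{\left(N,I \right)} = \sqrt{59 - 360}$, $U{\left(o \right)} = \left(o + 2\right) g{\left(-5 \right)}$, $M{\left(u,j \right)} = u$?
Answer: $- \frac{i \sqrt{301}}{301} \approx - 0.057639 i$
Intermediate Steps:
$g{\left(L \right)} = -2 + 2 L$ ($g{\left(L \right)} = \left(L + L\right) - 2 = 2 L - 2 = -2 + 2 L$)
$U{\left(o \right)} = -24 - 12 o$ ($U{\left(o \right)} = \left(o + 2\right) \left(-2 + 2 \left(-5\right)\right) = \left(2 + o\right) \left(-2 - 10\right) = \left(2 + o\right) \left(-12\right) = -24 - 12 o$)
$b{\left(N,I \right)} = i \sqrt{301}$ ($b{\left(N,I \right)} = \sqrt{-301} = i \sqrt{301}$)
$\frac{1}{b{\left(-206,U{\left(-12 \right)} \right)}} = \frac{1}{i \sqrt{301}} = - \frac{i \sqrt{301}}{301}$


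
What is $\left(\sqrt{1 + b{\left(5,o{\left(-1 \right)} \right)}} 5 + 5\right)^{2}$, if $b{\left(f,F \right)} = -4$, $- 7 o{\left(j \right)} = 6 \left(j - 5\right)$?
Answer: $-50 + 50 i \sqrt{3} \approx -50.0 + 86.603 i$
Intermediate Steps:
$o{\left(j \right)} = \frac{30}{7} - \frac{6 j}{7}$ ($o{\left(j \right)} = - \frac{6 \left(j - 5\right)}{7} = - \frac{6 \left(-5 + j\right)}{7} = - \frac{-30 + 6 j}{7} = \frac{30}{7} - \frac{6 j}{7}$)
$\left(\sqrt{1 + b{\left(5,o{\left(-1 \right)} \right)}} 5 + 5\right)^{2} = \left(\sqrt{1 - 4} \cdot 5 + 5\right)^{2} = \left(\sqrt{-3} \cdot 5 + 5\right)^{2} = \left(i \sqrt{3} \cdot 5 + 5\right)^{2} = \left(5 i \sqrt{3} + 5\right)^{2} = \left(5 + 5 i \sqrt{3}\right)^{2}$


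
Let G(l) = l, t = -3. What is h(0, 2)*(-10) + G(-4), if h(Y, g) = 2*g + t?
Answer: -14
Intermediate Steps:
h(Y, g) = -3 + 2*g (h(Y, g) = 2*g - 3 = -3 + 2*g)
h(0, 2)*(-10) + G(-4) = (-3 + 2*2)*(-10) - 4 = (-3 + 4)*(-10) - 4 = 1*(-10) - 4 = -10 - 4 = -14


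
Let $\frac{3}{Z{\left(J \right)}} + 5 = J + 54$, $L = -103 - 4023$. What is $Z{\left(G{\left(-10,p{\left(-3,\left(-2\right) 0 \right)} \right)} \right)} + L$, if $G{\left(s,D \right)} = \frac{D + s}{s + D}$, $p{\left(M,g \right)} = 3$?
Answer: $- \frac{206297}{50} \approx -4125.9$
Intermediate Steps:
$G{\left(s,D \right)} = 1$ ($G{\left(s,D \right)} = \frac{D + s}{D + s} = 1$)
$L = -4126$
$Z{\left(J \right)} = \frac{3}{49 + J}$ ($Z{\left(J \right)} = \frac{3}{-5 + \left(J + 54\right)} = \frac{3}{-5 + \left(54 + J\right)} = \frac{3}{49 + J}$)
$Z{\left(G{\left(-10,p{\left(-3,\left(-2\right) 0 \right)} \right)} \right)} + L = \frac{3}{49 + 1} - 4126 = \frac{3}{50} - 4126 = - \frac{206297}{50}$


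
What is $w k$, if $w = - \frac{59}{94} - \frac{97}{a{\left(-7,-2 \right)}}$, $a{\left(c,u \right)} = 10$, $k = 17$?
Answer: $- \frac{41259}{235} \approx -175.57$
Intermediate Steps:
$w = - \frac{2427}{235}$ ($w = - \frac{59}{94} - \frac{97}{10} = - \frac{2427}{235} \approx -10.328$)
$w k = \left(- \frac{2427}{235}\right) 17 = - \frac{41259}{235}$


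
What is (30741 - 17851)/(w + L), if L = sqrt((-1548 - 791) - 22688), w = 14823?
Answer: 95534235/109873178 - 6445*I*sqrt(25027)/109873178 ≈ 0.8695 - 0.0092797*I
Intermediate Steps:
L = I*sqrt(25027) (L = sqrt(-2339 - 22688) = sqrt(-25027) = I*sqrt(25027) ≈ 158.2*I)
(30741 - 17851)/(w + L) = (30741 - 17851)/(14823 + I*sqrt(25027)) = 12890/(14823 + I*sqrt(25027))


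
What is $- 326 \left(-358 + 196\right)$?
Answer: $52812$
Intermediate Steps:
$- 326 \left(-358 + 196\right) = \left(-326\right) \left(-162\right) = 52812$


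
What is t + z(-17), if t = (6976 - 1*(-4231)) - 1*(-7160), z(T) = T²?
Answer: 18656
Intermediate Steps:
t = 18367 (t = (6976 + 4231) + 7160 = 11207 + 7160 = 18367)
t + z(-17) = 18367 + (-17)² = 18367 + 289 = 18656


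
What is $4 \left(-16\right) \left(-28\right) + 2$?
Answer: $1794$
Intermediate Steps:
$4 \left(-16\right) \left(-28\right) + 2 = \left(-64\right) \left(-28\right) + 2 = 1792 + 2 = 1794$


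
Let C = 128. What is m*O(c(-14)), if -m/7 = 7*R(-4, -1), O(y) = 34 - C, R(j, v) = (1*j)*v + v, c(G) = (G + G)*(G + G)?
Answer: 13818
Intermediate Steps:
c(G) = 4*G**2 (c(G) = (2*G)*(2*G) = 4*G**2)
R(j, v) = v + j*v (R(j, v) = j*v + v = v + j*v)
O(y) = -94 (O(y) = 34 - 1*128 = 34 - 128 = -94)
m = -147 (m = -49*(-(1 - 4)) = -49*(-1*(-3)) = -49*3 = -7*21 = -147)
m*O(c(-14)) = -147*(-94) = 13818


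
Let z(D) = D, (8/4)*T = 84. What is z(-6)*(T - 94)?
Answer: 312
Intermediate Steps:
T = 42 (T = (1/2)*84 = 42)
z(-6)*(T - 94) = -6*(42 - 94) = -6*(-52) = 312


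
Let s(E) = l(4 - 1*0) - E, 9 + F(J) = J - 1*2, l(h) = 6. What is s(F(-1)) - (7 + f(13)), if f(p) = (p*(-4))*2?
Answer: 115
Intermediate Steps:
f(p) = -8*p (f(p) = -4*p*2 = -8*p)
F(J) = -11 + J (F(J) = -9 + (J - 1*2) = -9 + (J - 2) = -9 + (-2 + J) = -11 + J)
s(E) = 6 - E
s(F(-1)) - (7 + f(13)) = (6 - (-11 - 1)) - (7 - 8*13) = (6 - 1*(-12)) - (7 - 104) = (6 + 12) - 1*(-97) = 18 + 97 = 115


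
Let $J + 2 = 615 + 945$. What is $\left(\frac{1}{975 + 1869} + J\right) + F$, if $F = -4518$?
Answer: $- \frac{8418239}{2844} \approx -2960.0$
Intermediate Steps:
$J = 1558$ ($J = -2 + \left(615 + 945\right) = -2 + 1560 = 1558$)
$\left(\frac{1}{975 + 1869} + J\right) + F = \left(\frac{1}{975 + 1869} + 1558\right) - 4518 = \left(\frac{1}{2844} + 1558\right) - 4518 = \frac{4430953}{2844} - 4518 = - \frac{8418239}{2844}$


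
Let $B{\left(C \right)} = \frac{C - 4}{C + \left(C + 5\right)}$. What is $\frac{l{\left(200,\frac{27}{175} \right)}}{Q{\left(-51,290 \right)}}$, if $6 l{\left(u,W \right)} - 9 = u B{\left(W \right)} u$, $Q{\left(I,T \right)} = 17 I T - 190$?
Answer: $\frac{26911639}{1402529880} \approx 0.019188$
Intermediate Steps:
$Q{\left(I,T \right)} = -190 + 17 I T$ ($Q{\left(I,T \right)} = 17 I T - 190 = -190 + 17 I T$)
$B{\left(C \right)} = \frac{-4 + C}{5 + 2 C}$ ($B{\left(C \right)} = \frac{-4 + C}{C + \left(5 + C\right)} = \frac{-4 + C}{5 + 2 C}$)
$l{\left(u,W \right)} = \frac{3}{2} + \frac{u^{2} \left(-4 + W\right)}{6 \left(5 + 2 W\right)}$ ($l{\left(u,W \right)} = \frac{3}{2} + \frac{u \frac{-4 + W}{5 + 2 W} u}{6} = \frac{3}{2} + \frac{\frac{u \left(-4 + W\right)}{5 + 2 W} u}{6} = \frac{3}{2} + \frac{u^{2} \frac{1}{5 + 2 W} \left(-4 + W\right)}{6} = \frac{3}{2} + \frac{u^{2} \left(-4 + W\right)}{6 \left(5 + 2 W\right)}$)
$\frac{l{\left(200,\frac{27}{175} \right)}}{Q{\left(-51,290 \right)}} = \frac{\frac{1}{6} \frac{1}{5 + 2 \cdot \frac{27}{175}} \left(45 + 18 \cdot \frac{27}{175} + 200^{2} \left(-4 + \frac{27}{175}\right)\right)}{-190 + 17 \left(-51\right) 290} = \frac{\frac{1}{6} \frac{1}{5 + 2 \cdot 27 \cdot \frac{1}{175}} \left(45 + 18 \cdot 27 \cdot \frac{1}{175} + 40000 \left(-4 + 27 \cdot \frac{1}{175}\right)\right)}{-190 - 251430} = \frac{\frac{1}{6} \frac{1}{5 + 2 \cdot \frac{27}{175}} \left(45 + 18 \cdot \frac{27}{175} + 40000 \left(-4 + \frac{27}{175}\right)\right)}{-251620} = \frac{45 + \frac{486}{175} + 40000 \left(- \frac{673}{175}\right)}{6 \left(5 + \frac{54}{175}\right)} \left(- \frac{1}{251620}\right) = \frac{45 + \frac{486}{175} - \frac{1076800}{7}}{6 \cdot \frac{929}{175}} \left(- \frac{1}{251620}\right) = \frac{1}{6} \cdot \frac{175}{929} \left(- \frac{26911639}{175}\right) \left(- \frac{1}{251620}\right) = \left(- \frac{26911639}{5574}\right) \left(- \frac{1}{251620}\right) = \frac{26911639}{1402529880}$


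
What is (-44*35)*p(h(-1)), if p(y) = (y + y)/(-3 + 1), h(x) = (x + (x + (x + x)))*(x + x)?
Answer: 12320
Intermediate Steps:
h(x) = 8*x² (h(x) = (x + (x + 2*x))*(2*x) = (x + 3*x)*(2*x) = (4*x)*(2*x) = 8*x²)
p(y) = -y (p(y) = (2*y)/(-2) = (2*y)*(-½) = -y)
(-44*35)*p(h(-1)) = (-44*35)*(-8*(-1)²) = -(-1540)*8*1 = -(-1540)*8 = -1540*(-8) = 12320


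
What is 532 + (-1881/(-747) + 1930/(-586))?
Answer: 12918850/24319 ≈ 531.22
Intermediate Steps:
532 + (-1881/(-747) + 1930/(-586)) = 532 + (-1881*(-1/747) + 1930*(-1/586)) = 532 + (209/83 - 965/293) = 532 - 18858/24319 = 12918850/24319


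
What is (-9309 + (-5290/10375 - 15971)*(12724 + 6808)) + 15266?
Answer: -647295365981/2075 ≈ -3.1195e+8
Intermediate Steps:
(-9309 + (-5290/10375 - 15971)*(12724 + 6808)) + 15266 = (-9309 + (-5290*1/10375 - 15971)*19532) + 15266 = (-9309 + (-1058/2075 - 15971)*19532) + 15266 = (-9309 - 33140883/2075*19532) + 15266 = (-9309 - 647307726756/2075) + 15266 = -647327042931/2075 + 15266 = -647295365981/2075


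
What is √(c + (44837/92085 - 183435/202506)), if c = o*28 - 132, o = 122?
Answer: √126869962419507033275430/6215921670 ≈ 57.303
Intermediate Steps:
c = 3284 (c = 122*28 - 132 = 3416 - 132 = 3284)
√(c + (44837/92085 - 183435/202506)) = √(3284 + (44837/92085 - 183435/202506)) = √(3284 + (44837*(1/92085) - 183435*1/202506)) = √(3284 + (44837/92085 - 61145/67502)) = √(3284 - 2603950151/6215921670) = √(20410482814129/6215921670) = √126869962419507033275430/6215921670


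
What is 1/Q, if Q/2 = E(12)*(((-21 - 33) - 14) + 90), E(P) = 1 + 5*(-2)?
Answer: -1/396 ≈ -0.0025253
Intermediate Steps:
E(P) = -9 (E(P) = 1 - 10 = -9)
Q = -396 (Q = 2*(-9*(((-21 - 33) - 14) + 90)) = 2*(-9*((-54 - 14) + 90)) = 2*(-9*(-68 + 90)) = 2*(-9*22) = 2*(-198) = -396)
1/Q = 1/(-396) = -1/396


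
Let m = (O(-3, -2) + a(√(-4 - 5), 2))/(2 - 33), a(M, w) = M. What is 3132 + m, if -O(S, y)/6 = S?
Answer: 97074/31 - 3*I/31 ≈ 3131.4 - 0.096774*I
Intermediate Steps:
O(S, y) = -6*S
m = -18/31 - 3*I/31 (m = (-6*(-3) + √(-4 - 5))/(2 - 33) = (18 + √(-9))/(-31) = (18 + 3*I)*(-1/31) = -18/31 - 3*I/31 ≈ -0.58065 - 0.096774*I)
3132 + m = 3132 + (-18/31 - 3*I/31) = 97074/31 - 3*I/31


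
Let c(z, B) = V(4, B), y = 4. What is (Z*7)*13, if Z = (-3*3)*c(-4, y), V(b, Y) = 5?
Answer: -4095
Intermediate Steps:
c(z, B) = 5
Z = -45 (Z = -3*3*5 = -9*5 = -45)
(Z*7)*13 = -45*7*13 = -315*13 = -4095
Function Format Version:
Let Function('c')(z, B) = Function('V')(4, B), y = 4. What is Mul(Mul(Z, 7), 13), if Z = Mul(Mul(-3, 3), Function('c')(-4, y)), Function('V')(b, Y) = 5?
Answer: -4095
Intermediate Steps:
Function('c')(z, B) = 5
Z = -45 (Z = Mul(Mul(-3, 3), 5) = Mul(-9, 5) = -45)
Mul(Mul(Z, 7), 13) = Mul(Mul(-45, 7), 13) = Mul(-315, 13) = -4095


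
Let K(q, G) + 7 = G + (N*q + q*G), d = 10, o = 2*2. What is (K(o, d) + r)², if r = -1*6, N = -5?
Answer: 289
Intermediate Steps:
o = 4
r = -6
K(q, G) = -7 + G - 5*q + G*q (K(q, G) = -7 + (G + (-5*q + q*G)) = -7 + (G + (-5*q + G*q)) = -7 + (G - 5*q + G*q) = -7 + G - 5*q + G*q)
(K(o, d) + r)² = ((-7 + 10 - 5*4 + 10*4) - 6)² = ((-7 + 10 - 20 + 40) - 6)² = (23 - 6)² = 17² = 289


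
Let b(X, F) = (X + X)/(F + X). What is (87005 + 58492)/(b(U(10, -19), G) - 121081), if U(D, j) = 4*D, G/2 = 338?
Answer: -8681321/7224493 ≈ -1.2017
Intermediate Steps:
G = 676 (G = 2*338 = 676)
b(X, F) = 2*X/(F + X) (b(X, F) = (2*X)/(F + X) = 2*X/(F + X))
(87005 + 58492)/(b(U(10, -19), G) - 121081) = (87005 + 58492)/(2*(4*10)/(676 + 4*10) - 121081) = 145497/(2*40/(676 + 40) - 121081) = 145497/(2*40/716 - 121081) = 145497/(2*40*(1/716) - 121081) = 145497/(20/179 - 121081) = 145497/(-21673479/179) = 145497*(-179/21673479) = -8681321/7224493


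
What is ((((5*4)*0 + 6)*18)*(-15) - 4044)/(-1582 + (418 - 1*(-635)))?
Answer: 5664/529 ≈ 10.707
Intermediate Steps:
((((5*4)*0 + 6)*18)*(-15) - 4044)/(-1582 + (418 - 1*(-635))) = (((20*0 + 6)*18)*(-15) - 4044)/(-1582 + (418 + 635)) = (((0 + 6)*18)*(-15) - 4044)/(-1582 + 1053) = ((6*18)*(-15) - 4044)/(-529) = (108*(-15) - 4044)*(-1/529) = (-1620 - 4044)*(-1/529) = -5664*(-1/529) = 5664/529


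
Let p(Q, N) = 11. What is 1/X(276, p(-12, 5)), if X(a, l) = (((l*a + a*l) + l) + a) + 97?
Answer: 1/6456 ≈ 0.00015489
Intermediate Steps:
X(a, l) = 97 + a + l + 2*a*l (X(a, l) = (((a*l + a*l) + l) + a) + 97 = ((2*a*l + l) + a) + 97 = ((l + 2*a*l) + a) + 97 = (a + l + 2*a*l) + 97 = 97 + a + l + 2*a*l)
1/X(276, p(-12, 5)) = 1/(97 + 276 + 11 + 2*276*11) = 1/(97 + 276 + 11 + 6072) = 1/6456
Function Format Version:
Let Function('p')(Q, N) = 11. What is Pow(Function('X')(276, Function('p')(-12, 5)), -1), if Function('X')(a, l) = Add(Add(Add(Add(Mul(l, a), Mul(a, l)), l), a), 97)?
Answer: Rational(1, 6456) ≈ 0.00015489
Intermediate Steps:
Function('X')(a, l) = Add(97, a, l, Mul(2, a, l)) (Function('X')(a, l) = Add(Add(Add(Add(Mul(a, l), Mul(a, l)), l), a), 97) = Add(Add(Add(Mul(2, a, l), l), a), 97) = Add(Add(Add(l, Mul(2, a, l)), a), 97) = Add(Add(a, l, Mul(2, a, l)), 97) = Add(97, a, l, Mul(2, a, l)))
Pow(Function('X')(276, Function('p')(-12, 5)), -1) = Pow(Add(97, 276, 11, Mul(2, 276, 11)), -1) = Pow(Add(97, 276, 11, 6072), -1) = Pow(6456, -1) = Rational(1, 6456)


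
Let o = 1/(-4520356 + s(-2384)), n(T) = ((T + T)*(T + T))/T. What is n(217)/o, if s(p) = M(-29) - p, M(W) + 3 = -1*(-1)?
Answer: -3921601432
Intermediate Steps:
n(T) = 4*T (n(T) = ((2*T)*(2*T))/T = (4*T²)/T = 4*T)
M(W) = -2 (M(W) = -3 - 1*(-1) = -3 + 1 = -2)
s(p) = -2 - p
o = -1/4517974 (o = 1/(-4520356 + (-2 - 1*(-2384))) = 1/(-4520356 + (-2 + 2384)) = 1/(-4520356 + 2382) = 1/(-4517974) = -1/4517974 ≈ -2.2134e-7)
n(217)/o = (4*217)/(-1/4517974) = 868*(-4517974) = -3921601432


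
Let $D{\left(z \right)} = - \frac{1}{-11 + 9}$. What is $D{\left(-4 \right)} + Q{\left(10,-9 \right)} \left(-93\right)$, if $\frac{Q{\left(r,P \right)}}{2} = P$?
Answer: $\frac{3349}{2} \approx 1674.5$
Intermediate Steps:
$Q{\left(r,P \right)} = 2 P$
$D{\left(z \right)} = \frac{1}{2}$ ($D{\left(z \right)} = - \frac{1}{-2} = \left(-1\right) \left(- \frac{1}{2}\right) = \frac{1}{2}$)
$D{\left(-4 \right)} + Q{\left(10,-9 \right)} \left(-93\right) = \frac{1}{2} + 2 \left(-9\right) \left(-93\right) = \frac{1}{2} - -1674 = \frac{1}{2} + 1674 = \frac{3349}{2}$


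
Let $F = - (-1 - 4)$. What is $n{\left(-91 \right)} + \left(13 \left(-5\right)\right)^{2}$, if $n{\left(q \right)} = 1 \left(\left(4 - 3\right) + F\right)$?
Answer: $4231$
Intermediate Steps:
$F = 5$ ($F = \left(-1\right) \left(-5\right) = 5$)
$n{\left(q \right)} = 6$ ($n{\left(q \right)} = 1 \left(\left(4 - 3\right) + 5\right) = 1 \left(1 + 5\right) = 1 \cdot 6 = 6$)
$n{\left(-91 \right)} + \left(13 \left(-5\right)\right)^{2} = 6 + \left(13 \left(-5\right)\right)^{2} = 6 + \left(-65\right)^{2} = 6 + 4225 = 4231$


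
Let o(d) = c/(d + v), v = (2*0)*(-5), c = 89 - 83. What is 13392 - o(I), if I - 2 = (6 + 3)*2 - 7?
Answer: 174090/13 ≈ 13392.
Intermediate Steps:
c = 6
I = 13 (I = 2 + ((6 + 3)*2 - 7) = 2 + (9*2 - 7) = 2 + (18 - 7) = 2 + 11 = 13)
v = 0 (v = 0*(-5) = 0)
o(d) = 6/d (o(d) = 6/(d + 0) = 6/d)
13392 - o(I) = 13392 - 6/13 = 174090/13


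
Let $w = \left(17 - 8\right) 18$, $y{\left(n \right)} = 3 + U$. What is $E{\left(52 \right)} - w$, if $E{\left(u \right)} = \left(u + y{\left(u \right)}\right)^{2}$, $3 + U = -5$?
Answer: $2047$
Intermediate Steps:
$U = -8$ ($U = -3 - 5 = -8$)
$y{\left(n \right)} = -5$ ($y{\left(n \right)} = 3 - 8 = -5$)
$E{\left(u \right)} = \left(-5 + u\right)^{2}$ ($E{\left(u \right)} = \left(u - 5\right)^{2} = \left(-5 + u\right)^{2}$)
$w = 162$ ($w = 9 \cdot 18 = 162$)
$E{\left(52 \right)} - w = \left(-5 + 52\right)^{2} - 162 = 47^{2} - 162 = 2209 - 162 = 2047$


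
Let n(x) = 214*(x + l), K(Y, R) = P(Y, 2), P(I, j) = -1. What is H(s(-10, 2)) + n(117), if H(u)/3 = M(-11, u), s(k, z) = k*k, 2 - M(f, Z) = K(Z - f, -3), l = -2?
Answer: 24619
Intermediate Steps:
K(Y, R) = -1
M(f, Z) = 3 (M(f, Z) = 2 - 1*(-1) = 2 + 1 = 3)
s(k, z) = k²
H(u) = 9 (H(u) = 3*3 = 9)
n(x) = -428 + 214*x (n(x) = 214*(x - 2) = 214*(-2 + x) = -428 + 214*x)
H(s(-10, 2)) + n(117) = 9 + (-428 + 214*117) = 9 + (-428 + 25038) = 9 + 24610 = 24619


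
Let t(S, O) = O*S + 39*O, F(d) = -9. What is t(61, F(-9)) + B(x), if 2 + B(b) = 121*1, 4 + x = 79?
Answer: -781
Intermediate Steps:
x = 75 (x = -4 + 79 = 75)
B(b) = 119 (B(b) = -2 + 121*1 = -2 + 121 = 119)
t(S, O) = 39*O + O*S
t(61, F(-9)) + B(x) = -9*(39 + 61) + 119 = -9*100 + 119 = -900 + 119 = -781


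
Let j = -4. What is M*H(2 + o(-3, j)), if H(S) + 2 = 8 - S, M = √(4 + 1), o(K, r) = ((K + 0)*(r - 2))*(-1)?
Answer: 22*√5 ≈ 49.193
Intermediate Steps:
o(K, r) = -K*(-2 + r) (o(K, r) = (K*(-2 + r))*(-1) = -K*(-2 + r))
M = √5 ≈ 2.2361
H(S) = 6 - S (H(S) = -2 + (8 - S) = 6 - S)
M*H(2 + o(-3, j)) = √5*(6 - (2 - 3*(2 - 1*(-4)))) = √5*(6 - (2 - 3*(2 + 4))) = √5*(6 - (2 - 3*6)) = √5*(6 - (2 - 18)) = √5*(6 - 1*(-16)) = √5*(6 + 16) = √5*22 = 22*√5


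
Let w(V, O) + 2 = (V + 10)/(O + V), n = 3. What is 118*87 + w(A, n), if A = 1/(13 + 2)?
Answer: 472295/46 ≈ 10267.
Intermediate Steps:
A = 1/15 ≈ 0.066667
w(V, O) = -2 + (10 + V)/(O + V) (w(V, O) = -2 + (V + 10)/(O + V) = -2 + (10 + V)/(O + V))
118*87 + w(A, n) = 118*87 + (10 - 1*1/15 - 2*3)/(3 + 1/15) = 10266 + (10 - 1/15 - 6)/(46/15) = 10266 + (15/46)*(59/15) = 10266 + 59/46 = 472295/46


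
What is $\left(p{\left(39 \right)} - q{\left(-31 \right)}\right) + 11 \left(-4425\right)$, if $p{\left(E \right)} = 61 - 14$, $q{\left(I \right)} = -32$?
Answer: $-48596$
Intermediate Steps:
$p{\left(E \right)} = 47$
$\left(p{\left(39 \right)} - q{\left(-31 \right)}\right) + 11 \left(-4425\right) = \left(47 - -32\right) + 11 \left(-4425\right) = \left(47 + 32\right) - 48675 = 79 - 48675 = -48596$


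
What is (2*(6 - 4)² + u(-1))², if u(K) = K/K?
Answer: 81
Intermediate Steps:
u(K) = 1
(2*(6 - 4)² + u(-1))² = (2*(6 - 4)² + 1)² = (2*2² + 1)² = (2*4 + 1)² = (8 + 1)² = 9² = 81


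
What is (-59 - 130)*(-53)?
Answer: 10017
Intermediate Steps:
(-59 - 130)*(-53) = -189*(-53) = 10017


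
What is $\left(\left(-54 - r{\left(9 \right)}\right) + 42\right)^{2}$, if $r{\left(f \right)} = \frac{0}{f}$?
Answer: $144$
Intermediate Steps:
$r{\left(f \right)} = 0$
$\left(\left(-54 - r{\left(9 \right)}\right) + 42\right)^{2} = \left(\left(-54 - 0\right) + 42\right)^{2} = \left(\left(-54 + 0\right) + 42\right)^{2} = \left(-54 + 42\right)^{2} = \left(-12\right)^{2} = 144$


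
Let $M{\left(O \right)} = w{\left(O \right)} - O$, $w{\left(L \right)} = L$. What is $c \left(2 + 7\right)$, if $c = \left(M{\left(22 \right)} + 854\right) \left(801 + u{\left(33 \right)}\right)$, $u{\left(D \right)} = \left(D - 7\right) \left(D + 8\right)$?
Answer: $14349762$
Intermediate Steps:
$u{\left(D \right)} = \left(-7 + D\right) \left(8 + D\right)$
$M{\left(O \right)} = 0$ ($M{\left(O \right)} = O - O = 0$)
$c = 1594418$ ($c = \left(0 + 854\right) \left(801 + \left(-56 + 33 + 33^{2}\right)\right) = 854 \left(801 + \left(-56 + 33 + 1089\right)\right) = 854 \left(801 + 1066\right) = 854 \cdot 1867 = 1594418$)
$c \left(2 + 7\right) = 1594418 \left(2 + 7\right) = 1594418 \cdot 9 = 14349762$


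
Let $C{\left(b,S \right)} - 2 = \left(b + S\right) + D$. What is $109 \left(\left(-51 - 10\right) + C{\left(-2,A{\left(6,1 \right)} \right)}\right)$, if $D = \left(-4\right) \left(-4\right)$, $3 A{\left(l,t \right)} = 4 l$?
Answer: $-4033$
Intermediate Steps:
$A{\left(l,t \right)} = \frac{4 l}{3}$
$D = 16$
$C{\left(b,S \right)} = 18 + S + b$ ($C{\left(b,S \right)} = 2 + \left(\left(b + S\right) + 16\right) = 2 + \left(\left(S + b\right) + 16\right) = 2 + \left(16 + S + b\right) = 18 + S + b$)
$109 \left(\left(-51 - 10\right) + C{\left(-2,A{\left(6,1 \right)} \right)}\right) = 109 \left(\left(-51 - 10\right) + \left(18 + \frac{4}{3} \cdot 6 - 2\right)\right) = 109 \left(\left(-51 - 10\right) + \left(18 + 8 - 2\right)\right) = 109 \left(-61 + 24\right) = 109 \left(-37\right) = -4033$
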